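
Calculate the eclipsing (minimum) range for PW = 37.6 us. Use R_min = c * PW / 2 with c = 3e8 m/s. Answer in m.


R_min = 3e8 * 37.6e-6 / 2 = 5640.0 m

5640.0 m


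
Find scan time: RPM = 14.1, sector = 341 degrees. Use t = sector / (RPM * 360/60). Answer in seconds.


t = 341 / (14.1 * 360) * 60 = 4.03 s

4.03 s


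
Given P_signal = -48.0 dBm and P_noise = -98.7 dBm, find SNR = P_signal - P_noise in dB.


SNR = -48.0 - (-98.7) = 50.7 dB

50.7 dB


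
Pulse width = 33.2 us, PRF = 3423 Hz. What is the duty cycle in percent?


DC = 33.2e-6 * 3423 * 100 = 11.36%

11.36%


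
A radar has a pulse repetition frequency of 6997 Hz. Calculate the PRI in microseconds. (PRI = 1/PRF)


PRI = 1/6997 = 0.0001429184 s = 142.9 us

142.9 us


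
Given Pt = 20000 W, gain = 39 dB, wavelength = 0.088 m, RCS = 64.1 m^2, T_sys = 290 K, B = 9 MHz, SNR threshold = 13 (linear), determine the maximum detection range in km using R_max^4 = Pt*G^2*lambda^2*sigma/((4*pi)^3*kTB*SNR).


G_lin = 10^(39/10) = 7943.282347
R^4 = 20000 * 7943.282347^2 * 0.088^2 * 64.1 / ((4*pi)^3 * 1.38e-23 * 290 * 9000000.0 * 13)
R^4 = 6.74157e20 m^4
R_max = (6.74157e20)^(1/4) = 161135.1 m = 161.1 km

161.1 km


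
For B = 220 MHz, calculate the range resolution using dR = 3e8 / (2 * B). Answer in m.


dR = 3e8 / (2 * 220000000.0) = 0.68 m

0.68 m


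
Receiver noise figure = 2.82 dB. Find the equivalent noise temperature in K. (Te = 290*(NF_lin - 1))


NF_lin = 10^(2.82/10) = 1.914256
Te = 290 * (1.914256 - 1) = 265.1 K

265.1 K


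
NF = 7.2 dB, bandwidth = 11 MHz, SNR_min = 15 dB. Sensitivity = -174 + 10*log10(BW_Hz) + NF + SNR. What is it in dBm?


10*log10(11000000.0) = 70.41
S = -174 + 70.41 + 7.2 + 15 = -81.4 dBm

-81.4 dBm


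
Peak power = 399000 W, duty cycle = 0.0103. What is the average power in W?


P_avg = 399000 * 0.0103 = 4109.7 W

4109.7 W


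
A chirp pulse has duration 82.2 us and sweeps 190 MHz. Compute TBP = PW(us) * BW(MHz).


TBP = 82.2 * 190 = 15618.0

15618.0


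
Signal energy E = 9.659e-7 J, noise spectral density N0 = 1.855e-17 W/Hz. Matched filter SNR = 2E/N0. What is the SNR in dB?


SNR_lin = 2 * 9.659e-7 / 1.855e-17 = 1.041e11
SNR_dB = 10*log10(1.041e11) = 110.2 dB

110.2 dB


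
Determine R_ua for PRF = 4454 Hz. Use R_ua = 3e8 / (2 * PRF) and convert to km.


R_ua = 3e8 / (2 * 4454) = 33677.6 m = 33.7 km

33.7 km


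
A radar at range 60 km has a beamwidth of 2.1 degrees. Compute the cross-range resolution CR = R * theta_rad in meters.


BW_rad = 0.036651914
CR = 60000 * 0.036651914 = 2199.1 m

2199.1 m


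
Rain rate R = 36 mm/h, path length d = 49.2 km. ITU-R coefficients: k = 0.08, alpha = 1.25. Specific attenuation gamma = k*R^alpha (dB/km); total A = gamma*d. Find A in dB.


gamma = 0.08 * 36^1.25 = 7.05453 dB/km
A = 7.05453 * 49.2 = 347.08 dB

347.08 dB


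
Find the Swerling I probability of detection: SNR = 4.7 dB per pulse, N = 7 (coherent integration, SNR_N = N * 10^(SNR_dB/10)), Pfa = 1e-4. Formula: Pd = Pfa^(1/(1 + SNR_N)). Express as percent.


SNR_lin = 10^(4.7/10) = 2.95121
SNR_N = 7 * 2.95121 = 20.65847
1/(1 + SNR_N) = 1/21.65847 = 0.0461713
Pd = (1e-4)^0.0461713 = 0.6536
Pd = 65.4%

65.4%


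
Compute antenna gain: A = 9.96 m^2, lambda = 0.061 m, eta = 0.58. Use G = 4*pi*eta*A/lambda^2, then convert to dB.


G_linear = 4*pi*0.58*9.96/0.061^2 = 19509.11
G_dB = 10*log10(19509.11) = 42.9 dB

42.9 dB


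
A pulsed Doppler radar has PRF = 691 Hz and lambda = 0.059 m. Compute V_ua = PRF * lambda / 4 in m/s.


V_ua = 691 * 0.059 / 4 = 10.2 m/s

10.2 m/s


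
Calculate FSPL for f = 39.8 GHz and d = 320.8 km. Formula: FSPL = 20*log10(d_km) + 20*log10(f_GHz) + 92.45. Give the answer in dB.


20*log10(320.8) = 50.12
20*log10(39.8) = 32.0
FSPL = 174.6 dB

174.6 dB


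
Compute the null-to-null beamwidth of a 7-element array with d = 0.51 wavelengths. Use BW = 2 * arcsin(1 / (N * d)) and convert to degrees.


1/(N*d) = 1/(7*0.51) = 0.280112
BW = 2*arcsin(0.280112) = 32.5 degrees

32.5 degrees


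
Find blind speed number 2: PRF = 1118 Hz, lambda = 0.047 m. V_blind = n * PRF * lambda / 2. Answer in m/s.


V_blind = 2 * 1118 * 0.047 / 2 = 52.5 m/s

52.5 m/s


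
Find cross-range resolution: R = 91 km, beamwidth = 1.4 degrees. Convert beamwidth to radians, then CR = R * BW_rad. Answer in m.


BW_rad = 0.02443461
CR = 91000 * 0.02443461 = 2223.5 m

2223.5 m


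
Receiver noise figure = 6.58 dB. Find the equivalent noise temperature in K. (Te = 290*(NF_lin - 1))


NF_lin = 10^(6.58/10) = 4.549881
Te = 290 * (4.549881 - 1) = 1029.5 K

1029.5 K


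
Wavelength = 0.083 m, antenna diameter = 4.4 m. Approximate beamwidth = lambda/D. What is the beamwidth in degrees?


BW_rad = 0.083 / 4.4 = 0.018864
BW_deg = 1.08 degrees

1.08 degrees


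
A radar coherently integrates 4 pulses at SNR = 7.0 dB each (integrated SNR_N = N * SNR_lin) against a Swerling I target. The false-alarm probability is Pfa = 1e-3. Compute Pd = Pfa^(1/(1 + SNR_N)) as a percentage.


SNR_lin = 10^(7.0/10) = 5.01187
SNR_N = 4 * 5.01187 = 20.04748
1/(1 + SNR_N) = 1/21.04748 = 0.0475116
Pd = (1e-3)^0.0475116 = 0.72022
Pd = 72.0%

72.0%


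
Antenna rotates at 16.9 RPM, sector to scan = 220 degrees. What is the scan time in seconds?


t = 220 / (16.9 * 360) * 60 = 2.17 s

2.17 s


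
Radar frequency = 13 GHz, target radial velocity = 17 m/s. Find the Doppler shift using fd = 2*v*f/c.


fd = 2 * 17 * 13000000000.0 / 3e8 = 1473.3 Hz

1473.3 Hz


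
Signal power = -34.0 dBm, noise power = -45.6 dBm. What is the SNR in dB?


SNR = -34.0 - (-45.6) = 11.6 dB

11.6 dB


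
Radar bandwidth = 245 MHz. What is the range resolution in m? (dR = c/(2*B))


dR = 3e8 / (2 * 245000000.0) = 0.61 m

0.61 m


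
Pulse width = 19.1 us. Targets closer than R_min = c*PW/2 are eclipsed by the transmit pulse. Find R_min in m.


R_min = 3e8 * 19.1e-6 / 2 = 2865.0 m

2865.0 m


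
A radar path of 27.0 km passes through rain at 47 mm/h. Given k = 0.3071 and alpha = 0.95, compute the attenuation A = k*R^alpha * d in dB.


gamma = 0.3071 * 47^0.95 = 11.906189 dB/km
A = 11.906189 * 27.0 = 321.47 dB

321.47 dB


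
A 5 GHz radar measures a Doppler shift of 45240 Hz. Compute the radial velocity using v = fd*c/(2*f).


v = 45240 * 3e8 / (2 * 5000000000.0) = 1357.2 m/s

1357.2 m/s


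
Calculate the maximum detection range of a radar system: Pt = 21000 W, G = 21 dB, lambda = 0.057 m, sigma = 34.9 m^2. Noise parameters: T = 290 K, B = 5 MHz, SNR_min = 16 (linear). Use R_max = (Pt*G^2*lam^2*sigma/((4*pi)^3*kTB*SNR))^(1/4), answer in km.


G_lin = 10^(21/10) = 125.892541
R^4 = 21000 * 125.892541^2 * 0.057^2 * 34.9 / ((4*pi)^3 * 1.38e-23 * 290 * 5000000.0 * 16)
R^4 = 5.94015e16 m^4
R_max = (5.94015e16)^(1/4) = 15611.7 m = 15.6 km

15.6 km


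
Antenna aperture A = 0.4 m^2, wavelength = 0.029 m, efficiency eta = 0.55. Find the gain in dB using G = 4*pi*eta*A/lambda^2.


G_linear = 4*pi*0.55*0.4/0.029^2 = 3287.28
G_dB = 10*log10(3287.28) = 35.2 dB

35.2 dB


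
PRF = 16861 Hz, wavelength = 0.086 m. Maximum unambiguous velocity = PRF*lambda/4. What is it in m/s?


V_ua = 16861 * 0.086 / 4 = 362.5 m/s

362.5 m/s


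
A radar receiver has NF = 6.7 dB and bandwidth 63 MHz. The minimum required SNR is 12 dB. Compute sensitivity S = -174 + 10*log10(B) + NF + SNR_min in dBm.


10*log10(63000000.0) = 77.99
S = -174 + 77.99 + 6.7 + 12 = -77.3 dBm

-77.3 dBm


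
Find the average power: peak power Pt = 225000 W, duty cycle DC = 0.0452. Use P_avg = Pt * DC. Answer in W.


P_avg = 225000 * 0.0452 = 10170.0 W

10170.0 W


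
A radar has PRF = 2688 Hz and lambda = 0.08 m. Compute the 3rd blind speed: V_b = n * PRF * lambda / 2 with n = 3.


V_blind = 3 * 2688 * 0.08 / 2 = 322.6 m/s

322.6 m/s


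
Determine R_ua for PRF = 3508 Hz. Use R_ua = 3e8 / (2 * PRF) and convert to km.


R_ua = 3e8 / (2 * 3508) = 42759.4 m = 42.8 km

42.8 km


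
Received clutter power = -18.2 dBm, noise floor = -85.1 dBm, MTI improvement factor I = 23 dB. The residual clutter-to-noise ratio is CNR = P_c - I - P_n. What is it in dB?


CNR = -18.2 - 23 - (-85.1) = 43.9 dB

43.9 dB


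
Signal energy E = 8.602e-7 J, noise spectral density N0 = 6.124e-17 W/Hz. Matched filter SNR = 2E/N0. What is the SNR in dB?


SNR_lin = 2 * 8.602e-7 / 6.124e-17 = 2.809e10
SNR_dB = 10*log10(2.809e10) = 104.5 dB

104.5 dB


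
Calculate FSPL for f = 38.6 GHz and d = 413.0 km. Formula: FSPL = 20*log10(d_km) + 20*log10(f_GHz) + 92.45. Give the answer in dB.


20*log10(413.0) = 52.32
20*log10(38.6) = 31.73
FSPL = 176.5 dB

176.5 dB


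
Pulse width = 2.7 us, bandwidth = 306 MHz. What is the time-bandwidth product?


TBP = 2.7 * 306 = 826.2

826.2


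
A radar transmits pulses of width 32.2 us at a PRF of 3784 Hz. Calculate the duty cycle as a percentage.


DC = 32.2e-6 * 3784 * 100 = 12.18%

12.18%


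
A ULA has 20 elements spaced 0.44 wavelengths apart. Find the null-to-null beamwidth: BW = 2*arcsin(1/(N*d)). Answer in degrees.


1/(N*d) = 1/(20*0.44) = 0.113636
BW = 2*arcsin(0.113636) = 13.0 degrees

13.0 degrees


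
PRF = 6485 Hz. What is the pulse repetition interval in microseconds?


PRI = 1/6485 = 0.000154202 s = 154.2 us

154.2 us


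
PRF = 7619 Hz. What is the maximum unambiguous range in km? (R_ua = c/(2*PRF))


R_ua = 3e8 / (2 * 7619) = 19687.6 m = 19.7 km

19.7 km


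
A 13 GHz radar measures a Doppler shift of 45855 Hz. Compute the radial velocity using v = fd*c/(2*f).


v = 45855 * 3e8 / (2 * 13000000000.0) = 529.1 m/s

529.1 m/s


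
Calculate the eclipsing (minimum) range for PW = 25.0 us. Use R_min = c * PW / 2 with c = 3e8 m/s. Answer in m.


R_min = 3e8 * 25.0e-6 / 2 = 3750.0 m

3750.0 m


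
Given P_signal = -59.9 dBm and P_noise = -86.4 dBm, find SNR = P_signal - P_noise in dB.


SNR = -59.9 - (-86.4) = 26.5 dB

26.5 dB


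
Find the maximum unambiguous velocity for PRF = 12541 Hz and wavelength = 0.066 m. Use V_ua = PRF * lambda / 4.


V_ua = 12541 * 0.066 / 4 = 206.9 m/s

206.9 m/s


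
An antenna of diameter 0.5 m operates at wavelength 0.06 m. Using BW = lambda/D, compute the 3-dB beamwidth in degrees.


BW_rad = 0.06 / 0.5 = 0.12
BW_deg = 6.88 degrees

6.88 degrees


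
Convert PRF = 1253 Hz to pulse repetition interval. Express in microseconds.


PRI = 1/1253 = 0.0007980846 s = 798.1 us

798.1 us


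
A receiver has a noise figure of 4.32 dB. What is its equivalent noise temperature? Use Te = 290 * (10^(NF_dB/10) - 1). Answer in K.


NF_lin = 10^(4.32/10) = 2.703958
Te = 290 * (2.703958 - 1) = 494.1 K

494.1 K


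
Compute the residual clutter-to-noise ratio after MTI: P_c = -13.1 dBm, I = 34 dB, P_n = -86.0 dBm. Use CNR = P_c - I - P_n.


CNR = -13.1 - 34 - (-86.0) = 38.9 dB

38.9 dB


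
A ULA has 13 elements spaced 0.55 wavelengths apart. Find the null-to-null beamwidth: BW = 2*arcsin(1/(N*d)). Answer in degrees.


1/(N*d) = 1/(13*0.55) = 0.13986
BW = 2*arcsin(0.13986) = 16.1 degrees

16.1 degrees


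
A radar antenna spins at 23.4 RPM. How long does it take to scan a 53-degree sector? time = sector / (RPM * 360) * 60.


t = 53 / (23.4 * 360) * 60 = 0.38 s

0.38 s


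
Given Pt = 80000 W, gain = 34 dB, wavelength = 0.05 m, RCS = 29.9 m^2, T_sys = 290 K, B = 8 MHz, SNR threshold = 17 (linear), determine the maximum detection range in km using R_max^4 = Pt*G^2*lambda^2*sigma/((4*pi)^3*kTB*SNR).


G_lin = 10^(34/10) = 2511.886432
R^4 = 80000 * 2511.886432^2 * 0.05^2 * 29.9 / ((4*pi)^3 * 1.38e-23 * 290 * 8000000.0 * 17)
R^4 = 3.49346e19 m^4
R_max = (3.49346e19)^(1/4) = 76880.1 m = 76.9 km

76.9 km


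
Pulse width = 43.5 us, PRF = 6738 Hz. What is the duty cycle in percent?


DC = 43.5e-6 * 6738 * 100 = 29.31%

29.31%


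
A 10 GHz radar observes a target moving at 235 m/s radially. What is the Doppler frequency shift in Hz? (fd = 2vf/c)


fd = 2 * 235 * 10000000000.0 / 3e8 = 15666.7 Hz

15666.7 Hz


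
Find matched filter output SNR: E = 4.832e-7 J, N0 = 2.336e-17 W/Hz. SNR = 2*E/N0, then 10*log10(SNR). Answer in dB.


SNR_lin = 2 * 4.832e-7 / 2.336e-17 = 4.137e10
SNR_dB = 10*log10(4.137e10) = 106.2 dB

106.2 dB


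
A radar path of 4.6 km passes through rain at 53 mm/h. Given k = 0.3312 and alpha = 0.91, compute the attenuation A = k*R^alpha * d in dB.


gamma = 0.3312 * 53^0.91 = 12.279519 dB/km
A = 12.279519 * 4.6 = 56.49 dB

56.49 dB


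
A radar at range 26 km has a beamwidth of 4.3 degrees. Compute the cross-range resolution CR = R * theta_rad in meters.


BW_rad = 0.075049158
CR = 26000 * 0.075049158 = 1951.3 m

1951.3 m


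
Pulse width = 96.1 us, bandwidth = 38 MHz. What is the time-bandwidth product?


TBP = 96.1 * 38 = 3651.8

3651.8


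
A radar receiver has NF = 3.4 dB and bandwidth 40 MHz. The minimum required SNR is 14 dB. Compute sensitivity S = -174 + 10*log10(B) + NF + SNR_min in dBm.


10*log10(40000000.0) = 76.02
S = -174 + 76.02 + 3.4 + 14 = -80.6 dBm

-80.6 dBm


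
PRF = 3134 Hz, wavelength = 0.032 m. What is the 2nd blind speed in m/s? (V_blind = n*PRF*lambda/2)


V_blind = 2 * 3134 * 0.032 / 2 = 100.3 m/s

100.3 m/s


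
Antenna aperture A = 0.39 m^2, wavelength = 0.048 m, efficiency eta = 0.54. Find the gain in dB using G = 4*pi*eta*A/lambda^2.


G_linear = 4*pi*0.54*0.39/0.048^2 = 1148.64
G_dB = 10*log10(1148.64) = 30.6 dB

30.6 dB


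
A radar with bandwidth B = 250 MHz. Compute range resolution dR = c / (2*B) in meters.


dR = 3e8 / (2 * 250000000.0) = 0.6 m

0.6 m


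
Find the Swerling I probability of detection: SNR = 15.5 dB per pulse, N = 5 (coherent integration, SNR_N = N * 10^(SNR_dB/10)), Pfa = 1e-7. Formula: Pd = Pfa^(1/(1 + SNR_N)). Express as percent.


SNR_lin = 10^(15.5/10) = 35.48134
SNR_N = 5 * 35.48134 = 177.4067
1/(1 + SNR_N) = 1/178.4067 = 0.0056052
Pd = (1e-7)^0.0056052 = 0.91362
Pd = 91.4%

91.4%


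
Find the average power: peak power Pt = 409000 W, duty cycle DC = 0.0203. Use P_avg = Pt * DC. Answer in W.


P_avg = 409000 * 0.0203 = 8302.7 W

8302.7 W


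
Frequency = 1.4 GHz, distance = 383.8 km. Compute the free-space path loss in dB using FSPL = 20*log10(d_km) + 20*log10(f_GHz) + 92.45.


20*log10(383.8) = 51.68
20*log10(1.4) = 2.92
FSPL = 147.1 dB

147.1 dB


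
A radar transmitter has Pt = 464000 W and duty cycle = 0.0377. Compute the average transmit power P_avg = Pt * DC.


P_avg = 464000 * 0.0377 = 17492.8 W

17492.8 W


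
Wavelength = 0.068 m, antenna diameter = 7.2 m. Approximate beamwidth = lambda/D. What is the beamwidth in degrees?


BW_rad = 0.068 / 7.2 = 0.009444
BW_deg = 0.54 degrees

0.54 degrees


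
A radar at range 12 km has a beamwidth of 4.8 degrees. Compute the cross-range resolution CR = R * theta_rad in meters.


BW_rad = 0.083775804
CR = 12000 * 0.083775804 = 1005.3 m

1005.3 m


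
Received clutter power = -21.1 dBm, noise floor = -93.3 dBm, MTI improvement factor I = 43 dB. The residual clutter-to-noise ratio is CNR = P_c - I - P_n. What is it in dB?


CNR = -21.1 - 43 - (-93.3) = 29.2 dB

29.2 dB


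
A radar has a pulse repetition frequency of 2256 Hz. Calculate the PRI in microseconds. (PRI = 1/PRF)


PRI = 1/2256 = 0.0004432624 s = 443.3 us

443.3 us


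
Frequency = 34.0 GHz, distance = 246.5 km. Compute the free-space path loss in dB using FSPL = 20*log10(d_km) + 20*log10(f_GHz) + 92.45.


20*log10(246.5) = 47.84
20*log10(34.0) = 30.63
FSPL = 170.9 dB

170.9 dB


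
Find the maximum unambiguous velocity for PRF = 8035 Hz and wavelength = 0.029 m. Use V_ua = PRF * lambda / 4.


V_ua = 8035 * 0.029 / 4 = 58.3 m/s

58.3 m/s


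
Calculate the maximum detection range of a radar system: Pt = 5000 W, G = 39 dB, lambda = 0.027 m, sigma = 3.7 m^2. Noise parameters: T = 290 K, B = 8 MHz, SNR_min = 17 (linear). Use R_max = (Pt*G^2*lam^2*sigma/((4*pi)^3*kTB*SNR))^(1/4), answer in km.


G_lin = 10^(39/10) = 7943.282347
R^4 = 5000 * 7943.282347^2 * 0.027^2 * 3.7 / ((4*pi)^3 * 1.38e-23 * 290 * 8000000.0 * 17)
R^4 = 7.87868e17 m^4
R_max = (7.87868e17)^(1/4) = 29792.9 m = 29.8 km

29.8 km


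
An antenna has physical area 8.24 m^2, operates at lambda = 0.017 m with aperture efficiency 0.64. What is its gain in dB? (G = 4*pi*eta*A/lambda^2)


G_linear = 4*pi*0.64*8.24/0.017^2 = 229308.0
G_dB = 10*log10(229308.0) = 53.6 dB

53.6 dB


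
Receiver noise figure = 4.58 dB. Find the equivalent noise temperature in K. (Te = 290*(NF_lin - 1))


NF_lin = 10^(4.58/10) = 2.870781
Te = 290 * (2.870781 - 1) = 542.5 K

542.5 K


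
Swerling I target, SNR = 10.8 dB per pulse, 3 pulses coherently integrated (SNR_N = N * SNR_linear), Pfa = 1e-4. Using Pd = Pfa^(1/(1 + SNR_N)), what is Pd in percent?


SNR_lin = 10^(10.8/10) = 12.02264
SNR_N = 3 * 12.02264 = 36.06792
1/(1 + SNR_N) = 1/37.06792 = 0.0269775
Pd = (1e-4)^0.0269775 = 0.77999
Pd = 78.0%

78.0%


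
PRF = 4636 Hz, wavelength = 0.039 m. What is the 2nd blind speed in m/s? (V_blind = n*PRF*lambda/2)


V_blind = 2 * 4636 * 0.039 / 2 = 180.8 m/s

180.8 m/s


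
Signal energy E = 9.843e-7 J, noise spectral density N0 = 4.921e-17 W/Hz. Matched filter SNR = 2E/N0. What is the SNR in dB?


SNR_lin = 2 * 9.843e-7 / 4.921e-17 = 4.0e10
SNR_dB = 10*log10(4.0e10) = 106.0 dB

106.0 dB


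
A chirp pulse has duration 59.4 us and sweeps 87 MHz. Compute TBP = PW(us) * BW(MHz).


TBP = 59.4 * 87 = 5167.8

5167.8


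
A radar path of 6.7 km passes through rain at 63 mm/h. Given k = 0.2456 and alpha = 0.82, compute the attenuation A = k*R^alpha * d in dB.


gamma = 0.2456 * 63^0.82 = 7.339857 dB/km
A = 7.339857 * 6.7 = 49.18 dB

49.18 dB


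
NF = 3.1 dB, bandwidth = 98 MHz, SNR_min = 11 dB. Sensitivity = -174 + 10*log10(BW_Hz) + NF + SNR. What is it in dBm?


10*log10(98000000.0) = 79.91
S = -174 + 79.91 + 3.1 + 11 = -80.0 dBm

-80.0 dBm


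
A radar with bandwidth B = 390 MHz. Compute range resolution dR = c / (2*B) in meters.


dR = 3e8 / (2 * 390000000.0) = 0.38 m

0.38 m


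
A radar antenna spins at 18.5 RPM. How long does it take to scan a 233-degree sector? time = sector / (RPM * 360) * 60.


t = 233 / (18.5 * 360) * 60 = 2.1 s

2.1 s


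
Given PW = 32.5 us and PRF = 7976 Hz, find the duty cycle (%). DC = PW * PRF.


DC = 32.5e-6 * 7976 * 100 = 25.92%

25.92%


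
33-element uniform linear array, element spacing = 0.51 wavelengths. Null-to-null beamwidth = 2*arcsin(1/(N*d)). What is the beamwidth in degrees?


1/(N*d) = 1/(33*0.51) = 0.059418
BW = 2*arcsin(0.059418) = 6.8 degrees

6.8 degrees


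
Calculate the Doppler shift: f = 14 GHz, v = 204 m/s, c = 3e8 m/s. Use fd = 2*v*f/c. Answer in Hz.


fd = 2 * 204 * 14000000000.0 / 3e8 = 19040.0 Hz

19040.0 Hz


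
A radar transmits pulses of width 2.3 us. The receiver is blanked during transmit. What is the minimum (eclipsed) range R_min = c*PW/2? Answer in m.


R_min = 3e8 * 2.3e-6 / 2 = 345.0 m

345.0 m


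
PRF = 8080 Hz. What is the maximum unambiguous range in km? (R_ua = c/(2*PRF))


R_ua = 3e8 / (2 * 8080) = 18564.4 m = 18.6 km

18.6 km


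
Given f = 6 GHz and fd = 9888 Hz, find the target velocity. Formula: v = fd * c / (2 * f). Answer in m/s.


v = 9888 * 3e8 / (2 * 6000000000.0) = 247.2 m/s

247.2 m/s


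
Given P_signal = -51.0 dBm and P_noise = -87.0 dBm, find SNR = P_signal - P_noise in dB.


SNR = -51.0 - (-87.0) = 36.0 dB

36.0 dB


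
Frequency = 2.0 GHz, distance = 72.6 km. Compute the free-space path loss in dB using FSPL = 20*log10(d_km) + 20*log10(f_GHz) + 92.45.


20*log10(72.6) = 37.22
20*log10(2.0) = 6.02
FSPL = 135.7 dB

135.7 dB


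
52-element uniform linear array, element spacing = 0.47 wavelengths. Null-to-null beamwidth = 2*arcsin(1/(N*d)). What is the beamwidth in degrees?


1/(N*d) = 1/(52*0.47) = 0.040917
BW = 2*arcsin(0.040917) = 4.7 degrees

4.7 degrees


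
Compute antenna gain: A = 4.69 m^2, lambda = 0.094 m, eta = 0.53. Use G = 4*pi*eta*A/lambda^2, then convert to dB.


G_linear = 4*pi*0.53*4.69/0.094^2 = 3535.11
G_dB = 10*log10(3535.11) = 35.5 dB

35.5 dB


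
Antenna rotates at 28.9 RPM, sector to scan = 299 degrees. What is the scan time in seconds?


t = 299 / (28.9 * 360) * 60 = 1.72 s

1.72 s


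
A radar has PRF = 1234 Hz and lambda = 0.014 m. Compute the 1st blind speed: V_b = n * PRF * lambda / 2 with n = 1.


V_blind = 1 * 1234 * 0.014 / 2 = 8.6 m/s

8.6 m/s


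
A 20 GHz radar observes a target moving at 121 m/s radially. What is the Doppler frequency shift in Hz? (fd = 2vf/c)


fd = 2 * 121 * 20000000000.0 / 3e8 = 16133.3 Hz

16133.3 Hz


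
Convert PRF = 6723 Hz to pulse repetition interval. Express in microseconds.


PRI = 1/6723 = 0.0001487431 s = 148.7 us

148.7 us


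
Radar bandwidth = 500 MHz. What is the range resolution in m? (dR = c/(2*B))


dR = 3e8 / (2 * 500000000.0) = 0.3 m

0.3 m


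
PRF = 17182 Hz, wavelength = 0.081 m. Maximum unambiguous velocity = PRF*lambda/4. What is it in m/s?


V_ua = 17182 * 0.081 / 4 = 347.9 m/s

347.9 m/s


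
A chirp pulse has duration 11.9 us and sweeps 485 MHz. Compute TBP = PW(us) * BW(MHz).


TBP = 11.9 * 485 = 5771.5

5771.5


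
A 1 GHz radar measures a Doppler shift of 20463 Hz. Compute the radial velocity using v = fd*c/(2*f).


v = 20463 * 3e8 / (2 * 1000000000.0) = 3069.5 m/s

3069.5 m/s


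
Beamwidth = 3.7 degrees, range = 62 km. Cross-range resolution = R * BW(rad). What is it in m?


BW_rad = 0.064577182
CR = 62000 * 0.064577182 = 4003.8 m

4003.8 m


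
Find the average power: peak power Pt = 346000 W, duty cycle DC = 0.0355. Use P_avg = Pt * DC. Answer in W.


P_avg = 346000 * 0.0355 = 12283.0 W

12283.0 W


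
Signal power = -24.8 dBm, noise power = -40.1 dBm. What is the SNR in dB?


SNR = -24.8 - (-40.1) = 15.3 dB

15.3 dB


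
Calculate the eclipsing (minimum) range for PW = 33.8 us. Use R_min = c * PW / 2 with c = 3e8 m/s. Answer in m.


R_min = 3e8 * 33.8e-6 / 2 = 5070.0 m

5070.0 m


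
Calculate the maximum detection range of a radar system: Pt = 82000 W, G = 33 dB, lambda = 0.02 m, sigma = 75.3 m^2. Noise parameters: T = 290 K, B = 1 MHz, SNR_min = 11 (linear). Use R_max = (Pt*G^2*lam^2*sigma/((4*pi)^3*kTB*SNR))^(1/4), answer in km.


G_lin = 10^(33/10) = 1995.262315
R^4 = 82000 * 1995.262315^2 * 0.02^2 * 75.3 / ((4*pi)^3 * 1.38e-23 * 290 * 1000000.0 * 11)
R^4 = 1.12556e20 m^4
R_max = (1.12556e20)^(1/4) = 103001.2 m = 103.0 km

103.0 km


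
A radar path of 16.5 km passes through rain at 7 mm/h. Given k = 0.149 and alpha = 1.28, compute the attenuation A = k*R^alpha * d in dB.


gamma = 0.149 * 7^1.28 = 1.798505 dB/km
A = 1.798505 * 16.5 = 29.68 dB

29.68 dB


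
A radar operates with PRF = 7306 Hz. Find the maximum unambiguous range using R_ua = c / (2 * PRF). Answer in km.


R_ua = 3e8 / (2 * 7306) = 20531.1 m = 20.5 km

20.5 km


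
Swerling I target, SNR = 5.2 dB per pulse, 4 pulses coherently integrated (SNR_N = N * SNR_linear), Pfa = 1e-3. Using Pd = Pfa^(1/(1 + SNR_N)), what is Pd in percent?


SNR_lin = 10^(5.2/10) = 3.31131
SNR_N = 4 * 3.31131 = 13.24524
1/(1 + SNR_N) = 1/14.24524 = 0.0701989
Pd = (1e-3)^0.0701989 = 0.61575
Pd = 61.6%

61.6%


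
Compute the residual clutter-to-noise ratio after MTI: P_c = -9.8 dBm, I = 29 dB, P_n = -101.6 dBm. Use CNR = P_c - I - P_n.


CNR = -9.8 - 29 - (-101.6) = 62.8 dB

62.8 dB


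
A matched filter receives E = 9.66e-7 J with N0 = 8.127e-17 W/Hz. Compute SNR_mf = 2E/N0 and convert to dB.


SNR_lin = 2 * 9.66e-7 / 8.127e-17 = 2.377e10
SNR_dB = 10*log10(2.377e10) = 103.8 dB

103.8 dB


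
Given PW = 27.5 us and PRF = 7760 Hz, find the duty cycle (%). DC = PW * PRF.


DC = 27.5e-6 * 7760 * 100 = 21.34%

21.34%


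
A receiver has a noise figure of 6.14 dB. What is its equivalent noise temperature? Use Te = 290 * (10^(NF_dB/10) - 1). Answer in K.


NF_lin = 10^(6.14/10) = 4.111497
Te = 290 * (4.111497 - 1) = 902.3 K

902.3 K


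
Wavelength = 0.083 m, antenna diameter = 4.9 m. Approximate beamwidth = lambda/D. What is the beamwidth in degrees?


BW_rad = 0.083 / 4.9 = 0.016939
BW_deg = 0.97 degrees

0.97 degrees


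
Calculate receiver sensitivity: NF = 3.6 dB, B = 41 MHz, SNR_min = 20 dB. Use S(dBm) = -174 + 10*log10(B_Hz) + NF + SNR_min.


10*log10(41000000.0) = 76.13
S = -174 + 76.13 + 3.6 + 20 = -74.3 dBm

-74.3 dBm


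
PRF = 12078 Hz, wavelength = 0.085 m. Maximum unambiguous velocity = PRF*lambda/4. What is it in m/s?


V_ua = 12078 * 0.085 / 4 = 256.7 m/s

256.7 m/s


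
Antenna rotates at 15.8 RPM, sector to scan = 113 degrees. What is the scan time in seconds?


t = 113 / (15.8 * 360) * 60 = 1.19 s

1.19 s


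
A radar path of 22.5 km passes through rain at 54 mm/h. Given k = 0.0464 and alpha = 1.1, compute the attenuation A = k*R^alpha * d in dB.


gamma = 0.0464 * 54^1.1 = 3.733801 dB/km
A = 3.733801 * 22.5 = 84.01 dB

84.01 dB


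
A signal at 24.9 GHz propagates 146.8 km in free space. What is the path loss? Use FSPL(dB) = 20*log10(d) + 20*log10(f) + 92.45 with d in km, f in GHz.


20*log10(146.8) = 43.33
20*log10(24.9) = 27.92
FSPL = 163.7 dB

163.7 dB


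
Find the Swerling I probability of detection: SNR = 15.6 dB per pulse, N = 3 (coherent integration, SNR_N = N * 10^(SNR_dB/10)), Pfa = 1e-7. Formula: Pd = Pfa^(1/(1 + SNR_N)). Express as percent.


SNR_lin = 10^(15.6/10) = 36.30781
SNR_N = 3 * 36.30781 = 108.92343
1/(1 + SNR_N) = 1/109.92343 = 0.0090972
Pd = (1e-7)^0.0090972 = 0.86361
Pd = 86.4%

86.4%


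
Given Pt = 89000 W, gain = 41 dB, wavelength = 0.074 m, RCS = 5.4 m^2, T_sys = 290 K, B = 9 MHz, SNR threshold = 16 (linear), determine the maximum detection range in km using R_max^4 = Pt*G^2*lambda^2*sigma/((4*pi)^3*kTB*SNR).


G_lin = 10^(41/10) = 12589.254118
R^4 = 89000 * 12589.254118^2 * 0.074^2 * 5.4 / ((4*pi)^3 * 1.38e-23 * 290 * 9000000.0 * 16)
R^4 = 3.64736e20 m^4
R_max = (3.64736e20)^(1/4) = 138195.7 m = 138.2 km

138.2 km


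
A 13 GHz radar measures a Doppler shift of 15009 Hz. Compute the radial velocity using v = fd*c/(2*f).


v = 15009 * 3e8 / (2 * 13000000000.0) = 173.2 m/s

173.2 m/s


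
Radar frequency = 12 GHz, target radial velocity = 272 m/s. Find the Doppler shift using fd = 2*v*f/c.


fd = 2 * 272 * 12000000000.0 / 3e8 = 21760.0 Hz

21760.0 Hz


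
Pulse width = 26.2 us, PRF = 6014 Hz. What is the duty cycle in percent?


DC = 26.2e-6 * 6014 * 100 = 15.76%

15.76%


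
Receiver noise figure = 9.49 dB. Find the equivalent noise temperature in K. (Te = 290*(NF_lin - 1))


NF_lin = 10^(9.49/10) = 8.892011
Te = 290 * (8.892011 - 1) = 2288.7 K

2288.7 K


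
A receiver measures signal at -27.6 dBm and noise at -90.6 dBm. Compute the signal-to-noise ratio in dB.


SNR = -27.6 - (-90.6) = 63.0 dB

63.0 dB


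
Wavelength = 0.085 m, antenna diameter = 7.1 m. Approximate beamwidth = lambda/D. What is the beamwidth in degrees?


BW_rad = 0.085 / 7.1 = 0.011972
BW_deg = 0.69 degrees

0.69 degrees


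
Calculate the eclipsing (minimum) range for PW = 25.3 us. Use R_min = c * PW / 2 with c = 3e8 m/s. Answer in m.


R_min = 3e8 * 25.3e-6 / 2 = 3795.0 m

3795.0 m


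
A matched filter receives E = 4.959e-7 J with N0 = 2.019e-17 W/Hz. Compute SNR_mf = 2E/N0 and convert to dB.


SNR_lin = 2 * 4.959e-7 / 2.019e-17 = 4.912e10
SNR_dB = 10*log10(4.912e10) = 106.9 dB

106.9 dB


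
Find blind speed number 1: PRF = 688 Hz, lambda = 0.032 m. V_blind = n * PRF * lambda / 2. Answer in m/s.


V_blind = 1 * 688 * 0.032 / 2 = 11.0 m/s

11.0 m/s


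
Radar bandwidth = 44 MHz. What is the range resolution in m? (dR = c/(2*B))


dR = 3e8 / (2 * 44000000.0) = 3.41 m

3.41 m


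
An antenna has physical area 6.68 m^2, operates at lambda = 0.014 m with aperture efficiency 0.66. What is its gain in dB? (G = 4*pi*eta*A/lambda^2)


G_linear = 4*pi*0.66*6.68/0.014^2 = 282666.4
G_dB = 10*log10(282666.4) = 54.5 dB

54.5 dB


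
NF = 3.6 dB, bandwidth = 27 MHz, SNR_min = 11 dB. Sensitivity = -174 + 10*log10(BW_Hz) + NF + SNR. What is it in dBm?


10*log10(27000000.0) = 74.31
S = -174 + 74.31 + 3.6 + 11 = -85.1 dBm

-85.1 dBm


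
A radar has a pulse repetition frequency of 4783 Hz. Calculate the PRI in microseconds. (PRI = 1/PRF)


PRI = 1/4783 = 0.0002090738 s = 209.1 us

209.1 us


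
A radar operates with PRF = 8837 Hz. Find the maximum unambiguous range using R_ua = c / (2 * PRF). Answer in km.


R_ua = 3e8 / (2 * 8837) = 16974.1 m = 17.0 km

17.0 km


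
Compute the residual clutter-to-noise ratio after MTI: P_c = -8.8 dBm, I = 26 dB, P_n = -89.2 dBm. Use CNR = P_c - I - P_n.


CNR = -8.8 - 26 - (-89.2) = 54.4 dB

54.4 dB


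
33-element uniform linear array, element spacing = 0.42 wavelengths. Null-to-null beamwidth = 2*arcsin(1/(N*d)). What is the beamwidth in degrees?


1/(N*d) = 1/(33*0.42) = 0.07215
BW = 2*arcsin(0.07215) = 8.3 degrees

8.3 degrees


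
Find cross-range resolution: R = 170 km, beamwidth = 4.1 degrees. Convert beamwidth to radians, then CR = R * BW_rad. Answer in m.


BW_rad = 0.071558499
CR = 170000 * 0.071558499 = 12164.9 m

12164.9 m


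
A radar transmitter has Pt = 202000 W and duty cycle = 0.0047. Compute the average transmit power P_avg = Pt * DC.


P_avg = 202000 * 0.0047 = 949.4 W

949.4 W


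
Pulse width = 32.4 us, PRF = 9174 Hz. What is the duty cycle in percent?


DC = 32.4e-6 * 9174 * 100 = 29.72%

29.72%


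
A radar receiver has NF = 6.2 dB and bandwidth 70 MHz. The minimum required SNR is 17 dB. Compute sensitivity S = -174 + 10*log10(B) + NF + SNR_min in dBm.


10*log10(70000000.0) = 78.45
S = -174 + 78.45 + 6.2 + 17 = -72.3 dBm

-72.3 dBm


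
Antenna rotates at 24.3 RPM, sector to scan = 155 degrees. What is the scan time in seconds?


t = 155 / (24.3 * 360) * 60 = 1.06 s

1.06 s


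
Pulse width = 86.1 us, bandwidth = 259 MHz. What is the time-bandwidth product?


TBP = 86.1 * 259 = 22299.9

22299.9


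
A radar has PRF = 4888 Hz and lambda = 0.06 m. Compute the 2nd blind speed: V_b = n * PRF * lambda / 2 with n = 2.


V_blind = 2 * 4888 * 0.06 / 2 = 293.3 m/s

293.3 m/s


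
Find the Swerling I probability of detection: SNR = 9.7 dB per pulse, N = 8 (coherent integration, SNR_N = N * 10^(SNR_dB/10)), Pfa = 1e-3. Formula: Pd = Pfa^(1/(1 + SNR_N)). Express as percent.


SNR_lin = 10^(9.7/10) = 9.33254
SNR_N = 8 * 9.33254 = 74.66032
1/(1 + SNR_N) = 1/75.66032 = 0.013217
Pd = (1e-3)^0.013217 = 0.91274
Pd = 91.3%

91.3%


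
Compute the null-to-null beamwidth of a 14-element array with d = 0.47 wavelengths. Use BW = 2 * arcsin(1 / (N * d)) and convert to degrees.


1/(N*d) = 1/(14*0.47) = 0.151976
BW = 2*arcsin(0.151976) = 17.5 degrees

17.5 degrees


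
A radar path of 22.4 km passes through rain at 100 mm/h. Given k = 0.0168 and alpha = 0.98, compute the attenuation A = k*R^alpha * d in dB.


gamma = 0.0168 * 100^0.98 = 1.532178 dB/km
A = 1.532178 * 22.4 = 34.32 dB

34.32 dB


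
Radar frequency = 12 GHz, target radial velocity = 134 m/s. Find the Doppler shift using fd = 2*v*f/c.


fd = 2 * 134 * 12000000000.0 / 3e8 = 10720.0 Hz

10720.0 Hz


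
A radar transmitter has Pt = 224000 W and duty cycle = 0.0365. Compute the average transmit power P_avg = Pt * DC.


P_avg = 224000 * 0.0365 = 8176.0 W

8176.0 W


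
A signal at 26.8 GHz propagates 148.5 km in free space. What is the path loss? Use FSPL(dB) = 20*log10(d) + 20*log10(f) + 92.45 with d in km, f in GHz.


20*log10(148.5) = 43.43
20*log10(26.8) = 28.56
FSPL = 164.4 dB

164.4 dB


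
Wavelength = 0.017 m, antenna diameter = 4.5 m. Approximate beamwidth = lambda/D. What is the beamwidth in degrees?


BW_rad = 0.017 / 4.5 = 0.003778
BW_deg = 0.22 degrees

0.22 degrees


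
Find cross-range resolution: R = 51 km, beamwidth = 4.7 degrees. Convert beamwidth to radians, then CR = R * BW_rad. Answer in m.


BW_rad = 0.082030475
CR = 51000 * 0.082030475 = 4183.6 m

4183.6 m


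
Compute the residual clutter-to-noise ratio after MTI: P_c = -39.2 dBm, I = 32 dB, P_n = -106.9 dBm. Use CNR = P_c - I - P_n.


CNR = -39.2 - 32 - (-106.9) = 35.7 dB

35.7 dB


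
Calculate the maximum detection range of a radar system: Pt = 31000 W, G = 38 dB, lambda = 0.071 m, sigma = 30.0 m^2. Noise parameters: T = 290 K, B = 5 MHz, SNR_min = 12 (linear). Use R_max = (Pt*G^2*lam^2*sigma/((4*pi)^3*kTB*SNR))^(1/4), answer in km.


G_lin = 10^(38/10) = 6309.573445
R^4 = 31000 * 6309.573445^2 * 0.071^2 * 30.0 / ((4*pi)^3 * 1.38e-23 * 290 * 5000000.0 * 12)
R^4 = 3.91689e20 m^4
R_max = (3.91689e20)^(1/4) = 140681.0 m = 140.7 km

140.7 km


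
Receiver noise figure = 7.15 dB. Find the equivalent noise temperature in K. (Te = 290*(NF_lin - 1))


NF_lin = 10^(7.15/10) = 5.188
Te = 290 * (5.188 - 1) = 1214.5 K

1214.5 K


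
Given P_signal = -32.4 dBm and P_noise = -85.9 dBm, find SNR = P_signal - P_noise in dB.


SNR = -32.4 - (-85.9) = 53.5 dB

53.5 dB


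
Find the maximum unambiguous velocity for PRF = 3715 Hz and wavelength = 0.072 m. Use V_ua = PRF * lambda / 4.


V_ua = 3715 * 0.072 / 4 = 66.9 m/s

66.9 m/s


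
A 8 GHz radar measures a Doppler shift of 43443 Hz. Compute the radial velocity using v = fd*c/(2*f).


v = 43443 * 3e8 / (2 * 8000000000.0) = 814.6 m/s

814.6 m/s


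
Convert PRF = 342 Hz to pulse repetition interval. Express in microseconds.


PRI = 1/342 = 0.0029239766 s = 2924.0 us

2924.0 us


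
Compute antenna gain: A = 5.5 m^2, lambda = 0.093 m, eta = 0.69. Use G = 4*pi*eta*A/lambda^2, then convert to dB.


G_linear = 4*pi*0.69*5.5/0.093^2 = 5513.86
G_dB = 10*log10(5513.86) = 37.4 dB

37.4 dB


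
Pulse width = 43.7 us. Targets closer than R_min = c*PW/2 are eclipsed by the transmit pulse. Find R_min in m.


R_min = 3e8 * 43.7e-6 / 2 = 6555.0 m

6555.0 m


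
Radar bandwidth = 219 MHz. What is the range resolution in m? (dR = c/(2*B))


dR = 3e8 / (2 * 219000000.0) = 0.68 m

0.68 m


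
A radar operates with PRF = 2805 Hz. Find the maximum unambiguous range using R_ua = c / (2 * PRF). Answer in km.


R_ua = 3e8 / (2 * 2805) = 53475.9 m = 53.5 km

53.5 km


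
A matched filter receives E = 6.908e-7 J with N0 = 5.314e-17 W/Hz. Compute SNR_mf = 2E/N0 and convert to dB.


SNR_lin = 2 * 6.908e-7 / 5.314e-17 = 2.6e10
SNR_dB = 10*log10(2.6e10) = 104.1 dB

104.1 dB


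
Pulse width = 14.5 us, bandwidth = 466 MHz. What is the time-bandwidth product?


TBP = 14.5 * 466 = 6757.0

6757.0


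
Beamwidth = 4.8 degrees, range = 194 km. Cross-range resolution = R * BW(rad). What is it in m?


BW_rad = 0.083775804
CR = 194000 * 0.083775804 = 16252.5 m

16252.5 m


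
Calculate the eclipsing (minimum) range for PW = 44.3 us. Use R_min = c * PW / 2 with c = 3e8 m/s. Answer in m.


R_min = 3e8 * 44.3e-6 / 2 = 6645.0 m

6645.0 m


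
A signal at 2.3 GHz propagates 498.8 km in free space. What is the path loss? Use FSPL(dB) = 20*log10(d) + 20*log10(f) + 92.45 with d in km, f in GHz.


20*log10(498.8) = 53.96
20*log10(2.3) = 7.23
FSPL = 153.6 dB

153.6 dB


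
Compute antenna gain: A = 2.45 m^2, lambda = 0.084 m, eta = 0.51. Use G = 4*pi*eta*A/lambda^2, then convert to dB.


G_linear = 4*pi*0.51*2.45/0.084^2 = 2225.29
G_dB = 10*log10(2225.29) = 33.5 dB

33.5 dB


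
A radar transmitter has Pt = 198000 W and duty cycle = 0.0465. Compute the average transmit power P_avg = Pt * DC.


P_avg = 198000 * 0.0465 = 9207.0 W

9207.0 W


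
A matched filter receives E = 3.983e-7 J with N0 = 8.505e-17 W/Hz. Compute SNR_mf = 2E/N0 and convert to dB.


SNR_lin = 2 * 3.983e-7 / 8.505e-17 = 9.366e9
SNR_dB = 10*log10(9.366e9) = 99.7 dB

99.7 dB


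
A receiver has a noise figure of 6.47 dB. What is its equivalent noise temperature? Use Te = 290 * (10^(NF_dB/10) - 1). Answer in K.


NF_lin = 10^(6.47/10) = 4.436086
Te = 290 * (4.436086 - 1) = 996.5 K

996.5 K


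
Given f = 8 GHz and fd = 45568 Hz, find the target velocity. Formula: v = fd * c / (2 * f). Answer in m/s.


v = 45568 * 3e8 / (2 * 8000000000.0) = 854.4 m/s

854.4 m/s


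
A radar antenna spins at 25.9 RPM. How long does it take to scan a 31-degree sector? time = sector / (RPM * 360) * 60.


t = 31 / (25.9 * 360) * 60 = 0.2 s

0.2 s


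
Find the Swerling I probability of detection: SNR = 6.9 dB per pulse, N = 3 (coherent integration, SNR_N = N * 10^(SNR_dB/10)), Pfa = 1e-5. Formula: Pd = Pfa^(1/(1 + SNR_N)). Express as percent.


SNR_lin = 10^(6.9/10) = 4.89779
SNR_N = 3 * 4.89779 = 14.69337
1/(1 + SNR_N) = 1/15.69337 = 0.0637212
Pd = (1e-5)^0.0637212 = 0.48017
Pd = 48.0%

48.0%


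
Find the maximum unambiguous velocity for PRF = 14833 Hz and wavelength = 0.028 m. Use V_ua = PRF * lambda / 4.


V_ua = 14833 * 0.028 / 4 = 103.8 m/s

103.8 m/s


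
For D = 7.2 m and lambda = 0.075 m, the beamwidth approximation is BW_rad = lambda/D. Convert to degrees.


BW_rad = 0.075 / 7.2 = 0.010417
BW_deg = 0.6 degrees

0.6 degrees


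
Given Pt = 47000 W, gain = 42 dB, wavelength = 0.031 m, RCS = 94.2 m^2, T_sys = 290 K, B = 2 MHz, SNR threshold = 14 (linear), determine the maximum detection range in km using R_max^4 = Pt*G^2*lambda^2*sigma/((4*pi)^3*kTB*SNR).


G_lin = 10^(42/10) = 15848.931925
R^4 = 47000 * 15848.931925^2 * 0.031^2 * 94.2 / ((4*pi)^3 * 1.38e-23 * 290 * 2000000.0 * 14)
R^4 = 4.80626e21 m^4
R_max = (4.80626e21)^(1/4) = 263300.6 m = 263.3 km

263.3 km


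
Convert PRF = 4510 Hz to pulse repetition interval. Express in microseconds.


PRI = 1/4510 = 0.0002217295 s = 221.7 us

221.7 us


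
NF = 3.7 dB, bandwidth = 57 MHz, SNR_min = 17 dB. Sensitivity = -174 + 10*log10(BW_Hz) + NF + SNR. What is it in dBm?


10*log10(57000000.0) = 77.56
S = -174 + 77.56 + 3.7 + 17 = -75.7 dBm

-75.7 dBm


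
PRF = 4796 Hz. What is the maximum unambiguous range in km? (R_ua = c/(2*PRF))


R_ua = 3e8 / (2 * 4796) = 31276.1 m = 31.3 km

31.3 km


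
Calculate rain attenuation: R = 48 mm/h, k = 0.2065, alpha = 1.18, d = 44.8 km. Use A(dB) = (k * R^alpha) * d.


gamma = 0.2065 * 48^1.18 = 19.896868 dB/km
A = 19.896868 * 44.8 = 891.38 dB

891.38 dB


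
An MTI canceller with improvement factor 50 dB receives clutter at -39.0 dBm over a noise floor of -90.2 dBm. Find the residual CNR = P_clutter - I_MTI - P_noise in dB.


CNR = -39.0 - 50 - (-90.2) = 1.2 dB

1.2 dB


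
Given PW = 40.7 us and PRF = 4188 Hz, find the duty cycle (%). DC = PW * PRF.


DC = 40.7e-6 * 4188 * 100 = 17.05%

17.05%


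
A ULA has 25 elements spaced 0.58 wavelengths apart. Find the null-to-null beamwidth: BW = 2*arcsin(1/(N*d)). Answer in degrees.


1/(N*d) = 1/(25*0.58) = 0.068966
BW = 2*arcsin(0.068966) = 7.9 degrees

7.9 degrees


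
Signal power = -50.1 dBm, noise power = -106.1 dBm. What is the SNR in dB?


SNR = -50.1 - (-106.1) = 56.0 dB

56.0 dB


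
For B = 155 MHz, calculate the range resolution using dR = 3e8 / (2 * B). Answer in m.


dR = 3e8 / (2 * 155000000.0) = 0.97 m

0.97 m


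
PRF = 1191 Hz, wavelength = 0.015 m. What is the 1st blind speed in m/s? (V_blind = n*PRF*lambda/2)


V_blind = 1 * 1191 * 0.015 / 2 = 8.9 m/s

8.9 m/s


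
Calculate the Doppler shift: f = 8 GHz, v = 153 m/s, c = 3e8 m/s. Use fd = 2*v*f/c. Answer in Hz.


fd = 2 * 153 * 8000000000.0 / 3e8 = 8160.0 Hz

8160.0 Hz


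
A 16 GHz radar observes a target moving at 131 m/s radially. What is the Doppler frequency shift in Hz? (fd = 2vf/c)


fd = 2 * 131 * 16000000000.0 / 3e8 = 13973.3 Hz

13973.3 Hz
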